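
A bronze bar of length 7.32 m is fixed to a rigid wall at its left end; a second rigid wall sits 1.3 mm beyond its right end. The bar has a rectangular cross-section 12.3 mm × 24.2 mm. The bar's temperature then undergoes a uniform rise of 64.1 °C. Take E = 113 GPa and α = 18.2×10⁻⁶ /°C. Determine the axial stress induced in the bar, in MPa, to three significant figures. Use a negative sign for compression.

Free thermal expansion αLΔT = 18.2e-6 · 7320 · 64.1 = 8.54 mm.
The walls engage after the gap closes; constrained expansion = 8.54 − 1.3 = 7.24 mm.
The walls impose strain ε = −(7.24)/7320 = -9.8902e-04; σ = Eε = 113000 · -9.8902e-04 = -111.8 MPa.

-112 MPa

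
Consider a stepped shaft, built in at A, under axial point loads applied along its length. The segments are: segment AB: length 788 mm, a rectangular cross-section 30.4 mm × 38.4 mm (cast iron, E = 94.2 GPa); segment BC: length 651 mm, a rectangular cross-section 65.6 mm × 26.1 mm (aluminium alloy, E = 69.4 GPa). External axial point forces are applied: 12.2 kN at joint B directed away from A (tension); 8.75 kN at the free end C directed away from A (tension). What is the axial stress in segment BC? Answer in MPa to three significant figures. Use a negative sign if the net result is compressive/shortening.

Internal axial forces (sectioning from the free end, tension +): N_BC = 8.75 kN, N_AB = 20.95 kN.
A_BC = 1712 mm².
σ_BC = N_BC/A_BC = 8750/1712 = 5.111 MPa.

5.11 MPa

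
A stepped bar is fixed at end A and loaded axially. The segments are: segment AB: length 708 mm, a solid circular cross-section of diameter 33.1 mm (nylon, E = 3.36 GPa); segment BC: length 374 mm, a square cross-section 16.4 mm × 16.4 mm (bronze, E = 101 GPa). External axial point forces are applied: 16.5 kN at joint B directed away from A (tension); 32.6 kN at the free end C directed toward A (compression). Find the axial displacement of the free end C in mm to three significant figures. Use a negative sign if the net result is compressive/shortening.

Internal axial forces (sectioning from the free end, tension +): N_BC = -32.6 kN, N_AB = -16.1 kN.
A_AB = 860.5 mm².
A_BC = 269 mm².
δ_AB = -16100·708/(860.5·3360) = -3.943 mm
δ_BC = -32600·374/(269·101000) = -0.4488 mm
δ = Σδ_i = -4.391 mm.

-4.39 mm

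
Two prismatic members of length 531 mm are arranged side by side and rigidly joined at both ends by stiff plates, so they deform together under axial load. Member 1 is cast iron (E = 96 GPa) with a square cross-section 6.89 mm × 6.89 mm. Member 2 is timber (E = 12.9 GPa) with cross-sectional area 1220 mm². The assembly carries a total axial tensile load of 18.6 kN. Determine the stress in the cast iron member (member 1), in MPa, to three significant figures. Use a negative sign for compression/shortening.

88.0 MPa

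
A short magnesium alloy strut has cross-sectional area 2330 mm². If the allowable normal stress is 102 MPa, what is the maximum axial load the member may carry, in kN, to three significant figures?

P_max = σ_allow · A = 102 · 2330 = 237700 N = 237.7 kN.

238 kN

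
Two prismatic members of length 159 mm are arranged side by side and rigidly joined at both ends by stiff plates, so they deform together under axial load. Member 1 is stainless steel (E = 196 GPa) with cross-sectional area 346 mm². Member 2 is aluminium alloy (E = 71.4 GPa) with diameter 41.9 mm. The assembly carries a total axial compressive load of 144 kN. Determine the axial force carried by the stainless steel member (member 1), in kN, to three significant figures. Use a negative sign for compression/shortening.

A_2 = 1379 mm².
Equal strain + equilibrium ⇒ each member carries load in proportion to AE: A₁E₁ = 67820000 N, A₂E₂ = 98450000 N, ΣAE = 166300000 N.
F₁ = P·A₁E₁/ΣAE = -144000·67820000/166300000 = -58730 N.

-58.7 kN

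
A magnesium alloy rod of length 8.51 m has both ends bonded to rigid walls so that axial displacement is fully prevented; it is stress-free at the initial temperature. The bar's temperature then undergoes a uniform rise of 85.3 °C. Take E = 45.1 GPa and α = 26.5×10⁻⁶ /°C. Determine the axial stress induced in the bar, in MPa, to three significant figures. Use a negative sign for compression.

-102 MPa

Free thermal expansion αLΔT = 26.5e-6 · 8510 · 85.3 = 19.24 mm.
The walls impose strain ε = −(19.24)/8510 = -2.2604e-03; σ = Eε = 45100 · -2.2604e-03 = -101.9 MPa.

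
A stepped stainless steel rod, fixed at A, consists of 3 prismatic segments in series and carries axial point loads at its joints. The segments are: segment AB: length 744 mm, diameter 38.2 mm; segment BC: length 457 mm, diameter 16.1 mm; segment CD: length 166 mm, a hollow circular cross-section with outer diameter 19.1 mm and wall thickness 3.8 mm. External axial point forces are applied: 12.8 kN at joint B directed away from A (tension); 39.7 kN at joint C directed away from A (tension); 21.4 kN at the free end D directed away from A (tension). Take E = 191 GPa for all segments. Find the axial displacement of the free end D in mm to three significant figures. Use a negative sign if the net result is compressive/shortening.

Internal axial forces (sectioning from the free end, tension +): N_CD = 21.4 kN, N_BC = 61.1 kN, N_AB = 73.9 kN.
A_AB = 1146 mm².
A_BC = 203.6 mm².
A_CD = 182.7 mm².
δ_AB = 73900·744/(1146·191000) = 0.2512 mm
δ_BC = 61100·457/(203.6·191000) = 0.7181 mm
δ_CD = 21400·166/(182.7·191000) = 0.1018 mm
δ = Σδ_i = 1.071 mm.

1.07 mm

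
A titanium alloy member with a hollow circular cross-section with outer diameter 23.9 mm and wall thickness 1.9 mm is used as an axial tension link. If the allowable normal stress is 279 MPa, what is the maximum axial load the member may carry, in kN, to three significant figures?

A = 131.3 mm².
P_max = σ_allow · A = 279 · 131.3 = 36640 N = 36.64 kN.

36.6 kN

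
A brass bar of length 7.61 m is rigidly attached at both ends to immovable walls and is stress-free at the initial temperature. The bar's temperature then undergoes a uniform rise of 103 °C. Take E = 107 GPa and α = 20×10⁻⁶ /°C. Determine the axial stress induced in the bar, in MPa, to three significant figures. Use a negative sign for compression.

-220 MPa

Free thermal expansion αLΔT = 20e-6 · 7610 · 103 = 15.68 mm.
The walls impose strain ε = −(15.68)/7610 = -2.0600e-03; σ = Eε = 107000 · -2.0600e-03 = -220.4 MPa.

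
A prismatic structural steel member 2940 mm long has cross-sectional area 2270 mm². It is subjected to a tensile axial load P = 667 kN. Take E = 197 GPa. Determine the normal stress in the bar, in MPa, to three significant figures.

294 MPa

σ = N/A = 667000/2270 = 293.8 MPa.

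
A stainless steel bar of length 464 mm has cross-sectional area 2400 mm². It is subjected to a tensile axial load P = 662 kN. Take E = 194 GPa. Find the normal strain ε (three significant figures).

σ = N/A = 275.8 MPa; ε = σ/E = 275.8/194000 = 1.422e-03.

0.00142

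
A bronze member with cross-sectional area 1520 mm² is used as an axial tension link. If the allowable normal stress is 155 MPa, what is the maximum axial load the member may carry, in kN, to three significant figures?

P_max = σ_allow · A = 155 · 1520 = 235600 N = 235.6 kN.

236 kN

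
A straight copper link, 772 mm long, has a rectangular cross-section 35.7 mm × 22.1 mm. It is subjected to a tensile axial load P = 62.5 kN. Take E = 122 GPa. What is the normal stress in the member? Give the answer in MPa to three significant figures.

A = 789 mm².
σ = N/A = 62500/789 = 79.22 MPa.

79.2 MPa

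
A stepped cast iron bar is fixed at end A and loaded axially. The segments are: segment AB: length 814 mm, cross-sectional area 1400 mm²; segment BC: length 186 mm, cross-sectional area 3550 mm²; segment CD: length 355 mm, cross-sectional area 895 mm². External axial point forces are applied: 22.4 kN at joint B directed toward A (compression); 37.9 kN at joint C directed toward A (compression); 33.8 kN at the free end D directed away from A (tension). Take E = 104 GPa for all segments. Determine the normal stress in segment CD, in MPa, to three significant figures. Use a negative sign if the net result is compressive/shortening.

37.8 MPa

Internal axial forces (sectioning from the free end, tension +): N_CD = 33.8 kN, N_BC = -4.1 kN, N_AB = -26.5 kN.
σ_CD = N_CD/A_CD = 33800/895 = 37.77 MPa.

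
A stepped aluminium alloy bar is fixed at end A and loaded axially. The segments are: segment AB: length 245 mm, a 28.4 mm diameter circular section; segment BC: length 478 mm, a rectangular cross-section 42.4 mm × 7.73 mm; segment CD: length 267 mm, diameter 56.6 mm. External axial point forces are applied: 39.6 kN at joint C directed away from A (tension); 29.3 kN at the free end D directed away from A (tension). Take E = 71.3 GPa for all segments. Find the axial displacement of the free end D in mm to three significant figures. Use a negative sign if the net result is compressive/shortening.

Internal axial forces (sectioning from the free end, tension +): N_CD = 29.3 kN, N_BC = 68.9 kN, N_AB = 68.9 kN.
A_AB = 633.5 mm².
A_BC = 327.8 mm².
A_CD = 2516 mm².
δ_AB = 68900·245/(633.5·71300) = 0.3737 mm
δ_BC = 68900·478/(327.8·71300) = 1.409 mm
δ_CD = 29300·267/(2516·71300) = 0.04361 mm
δ = Σδ_i = 1.827 mm.

1.83 mm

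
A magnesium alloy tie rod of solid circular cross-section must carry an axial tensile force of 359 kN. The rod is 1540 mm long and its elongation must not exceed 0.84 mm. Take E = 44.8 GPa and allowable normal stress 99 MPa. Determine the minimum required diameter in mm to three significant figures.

137 mm

Required area A ≥ P/σ_allow = 359000/99 = 3626 mm².
For a solid circular section, d ≥ √(4A/π) = 67.95 mm.
Elongation limit: A ≥ PL/(Eδ_allow) = 359000·1540/(44800·0.84) = 14690 mm² ⇒ d ≥ 136.8 mm.
The elongation limit governs.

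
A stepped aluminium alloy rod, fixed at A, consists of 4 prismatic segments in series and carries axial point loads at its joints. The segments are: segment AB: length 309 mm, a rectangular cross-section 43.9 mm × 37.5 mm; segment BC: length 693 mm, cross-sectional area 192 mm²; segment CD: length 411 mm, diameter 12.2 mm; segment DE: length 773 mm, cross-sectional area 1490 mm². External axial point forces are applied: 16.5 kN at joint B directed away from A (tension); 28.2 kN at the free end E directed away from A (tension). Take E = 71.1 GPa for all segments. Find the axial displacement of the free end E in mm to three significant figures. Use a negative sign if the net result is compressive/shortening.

3.15 mm

Internal axial forces (sectioning from the free end, tension +): N_DE = 28.2 kN, N_CD = 28.2 kN, N_BC = 28.2 kN, N_AB = 44.7 kN.
A_AB = 1646 mm².
A_CD = 116.9 mm².
δ_AB = 44700·309/(1646·71100) = 0.118 mm
δ_BC = 28200·693/(192·71100) = 1.432 mm
δ_CD = 28200·411/(116.9·71100) = 1.394 mm
δ_DE = 28200·773/(1490·71100) = 0.2058 mm
δ = Σδ_i = 3.15 mm.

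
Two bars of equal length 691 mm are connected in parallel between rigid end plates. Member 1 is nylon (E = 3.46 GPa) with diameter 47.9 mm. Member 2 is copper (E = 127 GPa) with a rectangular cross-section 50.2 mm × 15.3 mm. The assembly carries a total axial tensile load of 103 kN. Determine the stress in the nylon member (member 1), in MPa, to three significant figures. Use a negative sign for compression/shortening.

3.43 MPa

A_1 = 1802 mm².
A_2 = 768.1 mm².
Equal strain + equilibrium ⇒ each member carries load in proportion to AE: A₁E₁ = 6235000 N, A₂E₂ = 97540000 N, ΣAE = 103800000 N.
σ₁ = P·E₁/ΣAE = 103000·3460/103800000 = 3.434 MPa.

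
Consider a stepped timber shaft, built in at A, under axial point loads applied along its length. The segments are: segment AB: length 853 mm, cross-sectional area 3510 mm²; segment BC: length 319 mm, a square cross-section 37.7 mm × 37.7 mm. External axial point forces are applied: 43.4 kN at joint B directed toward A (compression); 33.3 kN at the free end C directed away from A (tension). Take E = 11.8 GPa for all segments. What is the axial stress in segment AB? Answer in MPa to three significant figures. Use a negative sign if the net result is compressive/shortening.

Internal axial forces (sectioning from the free end, tension +): N_BC = 33.3 kN, N_AB = -10.1 kN.
σ_AB = N_AB/A_AB = -10100/3510 = -2.877 MPa.

-2.88 MPa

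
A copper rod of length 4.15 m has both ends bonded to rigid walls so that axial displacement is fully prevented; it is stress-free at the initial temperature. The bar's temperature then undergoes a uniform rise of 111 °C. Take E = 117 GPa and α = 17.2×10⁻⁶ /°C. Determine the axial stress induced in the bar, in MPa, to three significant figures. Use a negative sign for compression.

-223 MPa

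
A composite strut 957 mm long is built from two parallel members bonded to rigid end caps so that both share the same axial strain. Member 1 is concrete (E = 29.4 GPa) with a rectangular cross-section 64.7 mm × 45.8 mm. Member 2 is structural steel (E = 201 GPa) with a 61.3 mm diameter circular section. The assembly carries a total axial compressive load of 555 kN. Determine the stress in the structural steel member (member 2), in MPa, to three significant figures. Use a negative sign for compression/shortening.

-164 MPa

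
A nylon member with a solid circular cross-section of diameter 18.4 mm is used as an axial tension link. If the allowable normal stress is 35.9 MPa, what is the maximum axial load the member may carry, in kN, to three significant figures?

9.55 kN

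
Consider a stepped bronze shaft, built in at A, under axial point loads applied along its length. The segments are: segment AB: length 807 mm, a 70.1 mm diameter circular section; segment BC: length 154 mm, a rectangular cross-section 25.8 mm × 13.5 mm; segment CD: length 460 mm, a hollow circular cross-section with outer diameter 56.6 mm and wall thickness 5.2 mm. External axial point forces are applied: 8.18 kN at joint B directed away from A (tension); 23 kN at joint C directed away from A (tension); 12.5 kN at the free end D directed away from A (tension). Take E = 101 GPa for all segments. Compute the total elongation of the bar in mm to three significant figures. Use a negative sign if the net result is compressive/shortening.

Internal axial forces (sectioning from the free end, tension +): N_CD = 12.5 kN, N_BC = 35.5 kN, N_AB = 43.68 kN.
A_AB = 3859 mm².
A_BC = 348.3 mm².
A_CD = 839.7 mm².
δ_AB = 43680·807/(3859·101000) = 0.09043 mm
δ_BC = 35500·154/(348.3·101000) = 0.1554 mm
δ_CD = 12500·460/(839.7·101000) = 0.0678 mm
δ = Σδ_i = 0.3136 mm.

0.314 mm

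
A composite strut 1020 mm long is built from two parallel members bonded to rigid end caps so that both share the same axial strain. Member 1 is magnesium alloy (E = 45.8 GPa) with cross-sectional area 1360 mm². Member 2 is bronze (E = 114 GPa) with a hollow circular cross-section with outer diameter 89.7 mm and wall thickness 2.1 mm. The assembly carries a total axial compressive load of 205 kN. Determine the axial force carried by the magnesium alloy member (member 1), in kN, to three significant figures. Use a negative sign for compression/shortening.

-99.6 kN

A_2 = 577.9 mm².
Equal strain + equilibrium ⇒ each member carries load in proportion to AE: A₁E₁ = 62290000 N, A₂E₂ = 65880000 N, ΣAE = 128200000 N.
F₁ = P·A₁E₁/ΣAE = -205000·62290000/128200000 = -99620 N.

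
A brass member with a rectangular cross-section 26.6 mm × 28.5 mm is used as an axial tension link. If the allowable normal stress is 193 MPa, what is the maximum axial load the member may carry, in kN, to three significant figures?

A = 758.1 mm².
P_max = σ_allow · A = 193 · 758.1 = 146300 N = 146.3 kN.

146 kN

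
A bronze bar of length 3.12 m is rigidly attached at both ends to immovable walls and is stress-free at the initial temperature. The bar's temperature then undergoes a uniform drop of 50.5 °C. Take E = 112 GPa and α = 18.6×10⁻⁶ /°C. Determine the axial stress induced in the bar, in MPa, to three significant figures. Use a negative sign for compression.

Free thermal expansion αLΔT = 18.6e-6 · 3120 · -50.5 = -2.931 mm.
The walls impose strain ε = −(-2.931)/3120 = 9.3930e-04; σ = Eε = 112000 · 9.3930e-04 = 105.2 MPa.

105 MPa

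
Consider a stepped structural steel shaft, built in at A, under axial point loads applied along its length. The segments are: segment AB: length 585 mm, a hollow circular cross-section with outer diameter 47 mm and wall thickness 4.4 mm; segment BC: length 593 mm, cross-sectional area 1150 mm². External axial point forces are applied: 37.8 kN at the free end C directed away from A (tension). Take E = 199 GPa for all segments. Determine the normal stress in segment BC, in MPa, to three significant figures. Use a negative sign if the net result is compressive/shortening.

32.9 MPa

Internal axial forces (sectioning from the free end, tension +): N_BC = 37.8 kN, N_AB = 37.8 kN.
σ_BC = N_BC/A_BC = 37800/1150 = 32.87 MPa.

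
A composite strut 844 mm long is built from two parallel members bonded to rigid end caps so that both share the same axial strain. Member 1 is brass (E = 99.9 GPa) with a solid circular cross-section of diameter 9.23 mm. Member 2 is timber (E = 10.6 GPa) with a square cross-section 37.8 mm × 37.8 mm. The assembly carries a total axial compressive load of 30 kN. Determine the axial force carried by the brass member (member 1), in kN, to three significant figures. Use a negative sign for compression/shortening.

A_1 = 66.91 mm².
A_2 = 1429 mm².
Equal strain + equilibrium ⇒ each member carries load in proportion to AE: A₁E₁ = 6684000 N, A₂E₂ = 15150000 N, ΣAE = 21830000 N.
F₁ = P·A₁E₁/ΣAE = -30000·6684000/21830000 = -9186 N.

-9.19 kN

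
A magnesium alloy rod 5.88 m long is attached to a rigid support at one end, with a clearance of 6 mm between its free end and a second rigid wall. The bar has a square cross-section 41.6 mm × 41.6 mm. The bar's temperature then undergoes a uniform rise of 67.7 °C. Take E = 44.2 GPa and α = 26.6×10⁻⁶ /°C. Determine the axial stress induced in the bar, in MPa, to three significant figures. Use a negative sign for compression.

Free thermal expansion αLΔT = 26.6e-6 · 5880 · 67.7 = 10.59 mm.
The walls engage after the gap closes; constrained expansion = 10.59 − 6 = 4.589 mm.
The walls impose strain ε = −(4.589)/5880 = -7.8041e-04; σ = Eε = 44200 · -7.8041e-04 = -34.49 MPa.

-34.5 MPa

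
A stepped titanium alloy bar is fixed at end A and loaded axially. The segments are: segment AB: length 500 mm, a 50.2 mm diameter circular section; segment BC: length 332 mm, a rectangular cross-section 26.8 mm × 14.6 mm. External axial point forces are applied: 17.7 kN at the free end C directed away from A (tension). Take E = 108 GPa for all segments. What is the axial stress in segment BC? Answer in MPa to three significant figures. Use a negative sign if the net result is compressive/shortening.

Internal axial forces (sectioning from the free end, tension +): N_BC = 17.7 kN, N_AB = 17.7 kN.
A_BC = 391.3 mm².
σ_BC = N_BC/A_BC = 17700/391.3 = 45.24 MPa.

45.2 MPa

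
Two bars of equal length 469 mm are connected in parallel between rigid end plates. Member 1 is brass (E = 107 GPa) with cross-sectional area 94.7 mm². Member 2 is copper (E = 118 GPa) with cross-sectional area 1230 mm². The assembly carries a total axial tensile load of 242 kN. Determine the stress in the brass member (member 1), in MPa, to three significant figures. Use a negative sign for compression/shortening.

167 MPa

Equal strain + equilibrium ⇒ each member carries load in proportion to AE: A₁E₁ = 10130000 N, A₂E₂ = 145100000 N, ΣAE = 155300000 N.
σ₁ = P·E₁/ΣAE = 242000·107000/155300000 = 166.8 MPa.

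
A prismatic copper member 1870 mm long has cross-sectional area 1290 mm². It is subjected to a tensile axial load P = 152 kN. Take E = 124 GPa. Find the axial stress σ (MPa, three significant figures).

σ = N/A = 152000/1290 = 117.8 MPa.

118 MPa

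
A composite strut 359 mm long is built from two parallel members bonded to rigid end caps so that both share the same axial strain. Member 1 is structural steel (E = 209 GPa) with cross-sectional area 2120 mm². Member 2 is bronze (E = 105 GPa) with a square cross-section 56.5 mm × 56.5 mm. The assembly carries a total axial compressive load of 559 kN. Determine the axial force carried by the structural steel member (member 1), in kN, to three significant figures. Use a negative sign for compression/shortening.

-318 kN

A_2 = 3192 mm².
Equal strain + equilibrium ⇒ each member carries load in proportion to AE: A₁E₁ = 443100000 N, A₂E₂ = 335200000 N, ΣAE = 778300000 N.
F₁ = P·A₁E₁/ΣAE = -559000·443100000/778300000 = -318200 N.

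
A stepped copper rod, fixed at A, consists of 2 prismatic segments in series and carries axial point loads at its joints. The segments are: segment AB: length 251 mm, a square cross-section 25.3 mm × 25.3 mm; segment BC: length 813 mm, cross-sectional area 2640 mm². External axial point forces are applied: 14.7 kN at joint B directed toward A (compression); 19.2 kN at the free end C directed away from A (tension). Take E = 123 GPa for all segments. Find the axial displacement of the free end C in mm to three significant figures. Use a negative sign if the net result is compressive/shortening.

Internal axial forces (sectioning from the free end, tension +): N_BC = 19.2 kN, N_AB = 4.5 kN.
A_AB = 640.1 mm².
δ_AB = 4500·251/(640.1·123000) = 0.01435 mm
δ_BC = 19200·813/(2640·123000) = 0.04807 mm
δ = Σδ_i = 0.06242 mm.

0.0624 mm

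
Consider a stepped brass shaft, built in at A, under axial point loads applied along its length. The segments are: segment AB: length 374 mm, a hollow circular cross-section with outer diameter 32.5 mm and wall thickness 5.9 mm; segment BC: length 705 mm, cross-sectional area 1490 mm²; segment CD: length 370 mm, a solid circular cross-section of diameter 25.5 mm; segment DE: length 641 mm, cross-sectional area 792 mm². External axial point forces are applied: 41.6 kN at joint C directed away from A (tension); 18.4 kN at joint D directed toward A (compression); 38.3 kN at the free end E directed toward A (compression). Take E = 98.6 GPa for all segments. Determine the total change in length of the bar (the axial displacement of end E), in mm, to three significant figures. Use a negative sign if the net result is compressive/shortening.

-0.920 mm

Internal axial forces (sectioning from the free end, tension +): N_DE = -38.3 kN, N_CD = -56.7 kN, N_BC = -15.1 kN, N_AB = -15.1 kN.
A_AB = 493 mm².
A_CD = 510.7 mm².
δ_AB = -15100·374/(493·98600) = -0.1162 mm
δ_BC = -15100·705/(1490·98600) = -0.07246 mm
δ_CD = -56700·370/(510.7·98600) = -0.4166 mm
δ_DE = -38300·641/(792·98600) = -0.3144 mm
δ = Σδ_i = -0.9196 mm.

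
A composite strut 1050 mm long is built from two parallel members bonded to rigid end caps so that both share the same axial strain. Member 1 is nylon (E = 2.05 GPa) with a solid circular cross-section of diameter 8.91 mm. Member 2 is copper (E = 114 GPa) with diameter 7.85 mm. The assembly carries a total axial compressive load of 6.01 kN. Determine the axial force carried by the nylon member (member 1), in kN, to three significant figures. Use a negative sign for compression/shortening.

-0.136 kN

A_1 = 62.35 mm².
A_2 = 48.4 mm².
Equal strain + equilibrium ⇒ each member carries load in proportion to AE: A₁E₁ = 127800 N, A₂E₂ = 5517000 N, ΣAE = 5645000 N.
F₁ = P·A₁E₁/ΣAE = -6010·127800/5645000 = -136.1 N.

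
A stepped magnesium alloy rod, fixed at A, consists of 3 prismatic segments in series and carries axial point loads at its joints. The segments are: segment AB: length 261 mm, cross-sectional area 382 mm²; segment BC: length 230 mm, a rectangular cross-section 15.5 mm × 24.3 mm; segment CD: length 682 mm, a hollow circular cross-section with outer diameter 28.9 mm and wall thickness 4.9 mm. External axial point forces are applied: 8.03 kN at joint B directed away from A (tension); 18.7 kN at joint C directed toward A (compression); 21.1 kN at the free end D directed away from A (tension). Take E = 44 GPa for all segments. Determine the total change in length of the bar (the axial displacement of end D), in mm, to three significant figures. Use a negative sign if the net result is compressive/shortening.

Internal axial forces (sectioning from the free end, tension +): N_CD = 21.1 kN, N_BC = 2.4 kN, N_AB = 10.43 kN.
A_BC = 376.7 mm².
A_CD = 369.5 mm².
δ_AB = 10430·261/(382·44000) = 0.162 mm
δ_BC = 2400·230/(376.7·44000) = 0.03331 mm
δ_CD = 21100·682/(369.5·44000) = 0.8852 mm
δ = Σδ_i = 1.081 mm.

1.08 mm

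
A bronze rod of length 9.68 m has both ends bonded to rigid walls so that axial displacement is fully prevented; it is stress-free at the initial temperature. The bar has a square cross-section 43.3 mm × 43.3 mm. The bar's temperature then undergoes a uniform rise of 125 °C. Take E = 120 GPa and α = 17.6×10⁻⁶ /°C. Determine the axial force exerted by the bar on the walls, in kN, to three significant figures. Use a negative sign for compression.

-495 kN

Free thermal expansion αLΔT = 17.6e-6 · 9680 · 125 = 21.3 mm.
The walls impose strain ε = −(21.3)/9680 = -2.2000e-03; σ = Eε = 120000 · -2.2000e-03 = -264 MPa.
Wall reaction R = σ·A = -264·1875 = -495000 N = -495 kN.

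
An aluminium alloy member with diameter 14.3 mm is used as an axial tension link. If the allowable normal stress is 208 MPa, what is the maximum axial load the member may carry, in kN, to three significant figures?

33.4 kN

A = 160.6 mm².
P_max = σ_allow · A = 208 · 160.6 = 33410 N = 33.41 kN.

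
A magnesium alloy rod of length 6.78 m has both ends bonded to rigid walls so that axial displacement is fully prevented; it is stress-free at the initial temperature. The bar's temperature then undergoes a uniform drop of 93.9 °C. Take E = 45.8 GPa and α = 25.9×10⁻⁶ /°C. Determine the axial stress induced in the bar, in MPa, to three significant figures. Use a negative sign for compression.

Free thermal expansion αLΔT = 25.9e-6 · 6780 · -93.9 = -16.49 mm.
The walls impose strain ε = −(-16.49)/6780 = 2.4320e-03; σ = Eε = 45800 · 2.4320e-03 = 111.4 MPa.

111 MPa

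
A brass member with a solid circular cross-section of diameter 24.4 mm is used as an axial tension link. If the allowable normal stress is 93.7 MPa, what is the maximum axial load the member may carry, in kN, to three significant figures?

A = 467.6 mm².
P_max = σ_allow · A = 93.7 · 467.6 = 43810 N = 43.81 kN.

43.8 kN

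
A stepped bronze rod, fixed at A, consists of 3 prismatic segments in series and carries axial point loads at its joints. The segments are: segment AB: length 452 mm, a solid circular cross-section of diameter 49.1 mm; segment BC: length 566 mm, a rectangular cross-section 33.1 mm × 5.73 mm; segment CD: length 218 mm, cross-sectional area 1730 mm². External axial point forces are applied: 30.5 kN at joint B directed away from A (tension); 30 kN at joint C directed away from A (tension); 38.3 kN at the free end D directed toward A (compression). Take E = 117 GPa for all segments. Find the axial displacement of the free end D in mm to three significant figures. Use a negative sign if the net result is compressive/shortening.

Internal axial forces (sectioning from the free end, tension +): N_CD = -38.3 kN, N_BC = -8.3 kN, N_AB = 22.2 kN.
A_AB = 1893 mm².
A_BC = 189.7 mm².
δ_AB = 22200·452/(1893·117000) = 0.0453 mm
δ_BC = -8300·566/(189.7·117000) = -0.2117 mm
δ_CD = -38300·218/(1730·117000) = -0.04125 mm
δ = Σδ_i = -0.2077 mm.

-0.208 mm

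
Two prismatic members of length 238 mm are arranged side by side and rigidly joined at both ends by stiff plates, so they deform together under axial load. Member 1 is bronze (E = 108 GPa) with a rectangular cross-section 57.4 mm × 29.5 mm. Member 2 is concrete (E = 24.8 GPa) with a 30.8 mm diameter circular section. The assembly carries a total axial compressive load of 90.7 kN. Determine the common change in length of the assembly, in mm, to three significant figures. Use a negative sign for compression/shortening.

A_1 = 1693 mm².
A_2 = 745.1 mm².
Equal strain + equilibrium ⇒ each member carries load in proportion to AE: A₁E₁ = 182900000 N, A₂E₂ = 18480000 N, ΣAE = 201400000 N.
δ = PL/ΣAE = -90700·238/201400000 = -0.1072 mm.

-0.107 mm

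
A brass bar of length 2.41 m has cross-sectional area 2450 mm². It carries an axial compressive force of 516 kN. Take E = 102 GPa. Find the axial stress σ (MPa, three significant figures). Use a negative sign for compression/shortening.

σ = N/A = -516000/2450 = -210.6 MPa.

-211 MPa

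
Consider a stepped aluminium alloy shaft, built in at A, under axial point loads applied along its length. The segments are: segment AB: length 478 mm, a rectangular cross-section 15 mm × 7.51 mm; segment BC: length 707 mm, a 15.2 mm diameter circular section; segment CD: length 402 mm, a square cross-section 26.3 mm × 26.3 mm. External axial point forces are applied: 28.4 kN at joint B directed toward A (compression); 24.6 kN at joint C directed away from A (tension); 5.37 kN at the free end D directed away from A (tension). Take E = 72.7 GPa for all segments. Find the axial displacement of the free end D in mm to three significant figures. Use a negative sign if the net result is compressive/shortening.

Internal axial forces (sectioning from the free end, tension +): N_CD = 5.37 kN, N_BC = 29.97 kN, N_AB = 1.57 kN.
A_AB = 112.6 mm².
A_BC = 181.5 mm².
A_CD = 691.7 mm².
δ_AB = 1570·478/(112.6·72700) = 0.09164 mm
δ_BC = 29970·707/(181.5·72700) = 1.606 mm
δ_CD = 5370·402/(691.7·72700) = 0.04293 mm
δ = Σδ_i = 1.741 mm.

1.74 mm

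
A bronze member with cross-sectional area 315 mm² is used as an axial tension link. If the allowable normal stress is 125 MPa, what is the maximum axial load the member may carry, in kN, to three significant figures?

P_max = σ_allow · A = 125 · 315 = 39380 N = 39.38 kN.

39.4 kN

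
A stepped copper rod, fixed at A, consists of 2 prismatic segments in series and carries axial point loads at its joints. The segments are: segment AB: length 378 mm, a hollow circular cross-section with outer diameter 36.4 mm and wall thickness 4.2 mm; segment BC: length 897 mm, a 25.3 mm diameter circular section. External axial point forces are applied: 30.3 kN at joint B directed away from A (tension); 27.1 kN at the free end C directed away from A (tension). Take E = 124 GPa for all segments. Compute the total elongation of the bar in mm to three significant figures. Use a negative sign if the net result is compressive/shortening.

0.802 mm

Internal axial forces (sectioning from the free end, tension +): N_BC = 27.1 kN, N_AB = 57.4 kN.
A_AB = 424.9 mm².
A_BC = 502.7 mm².
δ_AB = 57400·378/(424.9·124000) = 0.4118 mm
δ_BC = 27100·897/(502.7·124000) = 0.39 mm
δ = Σδ_i = 0.8018 mm.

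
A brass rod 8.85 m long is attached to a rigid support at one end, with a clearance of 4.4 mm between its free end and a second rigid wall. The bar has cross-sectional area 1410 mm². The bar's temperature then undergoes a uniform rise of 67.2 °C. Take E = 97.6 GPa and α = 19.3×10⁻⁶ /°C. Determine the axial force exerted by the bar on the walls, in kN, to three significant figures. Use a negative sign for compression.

-110 kN

Free thermal expansion αLΔT = 19.3e-6 · 8850 · 67.2 = 11.48 mm.
The walls engage after the gap closes; constrained expansion = 11.48 − 4.4 = 7.078 mm.
The walls impose strain ε = −(7.078)/8850 = -7.9978e-04; σ = Eε = 97600 · -7.9978e-04 = -78.06 MPa.
Wall reaction R = σ·A = -78.06·1410 = -110100 N = -110.1 kN.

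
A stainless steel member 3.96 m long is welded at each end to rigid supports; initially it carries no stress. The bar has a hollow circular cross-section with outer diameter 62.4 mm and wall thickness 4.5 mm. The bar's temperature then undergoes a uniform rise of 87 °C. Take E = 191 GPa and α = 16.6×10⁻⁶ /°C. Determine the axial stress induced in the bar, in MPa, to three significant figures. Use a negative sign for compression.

-276 MPa

Free thermal expansion αLΔT = 16.6e-6 · 3960 · 87 = 5.719 mm.
The walls impose strain ε = −(5.719)/3960 = -1.4442e-03; σ = Eε = 191000 · -1.4442e-03 = -275.8 MPa.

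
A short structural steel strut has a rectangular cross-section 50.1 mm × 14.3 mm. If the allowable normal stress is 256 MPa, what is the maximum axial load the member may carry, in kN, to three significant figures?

A = 716.4 mm².
P_max = σ_allow · A = 256 · 716.4 = 183400 N = 183.4 kN.

183 kN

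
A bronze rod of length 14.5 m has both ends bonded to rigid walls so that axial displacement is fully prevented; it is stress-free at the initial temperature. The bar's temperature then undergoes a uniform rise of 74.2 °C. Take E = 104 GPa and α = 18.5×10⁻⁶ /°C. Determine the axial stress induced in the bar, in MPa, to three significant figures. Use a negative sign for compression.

-143 MPa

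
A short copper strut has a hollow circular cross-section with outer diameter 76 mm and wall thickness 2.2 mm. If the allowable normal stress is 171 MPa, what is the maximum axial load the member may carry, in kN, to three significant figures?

87.2 kN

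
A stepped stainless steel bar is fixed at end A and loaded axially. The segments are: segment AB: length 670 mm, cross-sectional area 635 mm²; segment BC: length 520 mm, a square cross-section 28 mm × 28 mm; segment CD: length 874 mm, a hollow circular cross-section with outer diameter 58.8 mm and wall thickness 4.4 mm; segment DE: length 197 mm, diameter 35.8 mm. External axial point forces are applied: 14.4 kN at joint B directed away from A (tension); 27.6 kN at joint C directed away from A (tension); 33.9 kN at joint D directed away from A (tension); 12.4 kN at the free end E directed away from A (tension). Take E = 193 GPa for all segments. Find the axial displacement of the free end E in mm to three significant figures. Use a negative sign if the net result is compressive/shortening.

Internal axial forces (sectioning from the free end, tension +): N_DE = 12.4 kN, N_CD = 46.3 kN, N_BC = 73.9 kN, N_AB = 88.3 kN.
A_BC = 784 mm².
A_CD = 752 mm².
A_DE = 1007 mm².
δ_AB = 88300·670/(635·193000) = 0.4827 mm
δ_BC = 73900·520/(784·193000) = 0.254 mm
δ_CD = 46300·874/(752·193000) = 0.2788 mm
δ_DE = 12400·197/(1007·193000) = 0.01257 mm
δ = Σδ_i = 1.028 mm.

1.03 mm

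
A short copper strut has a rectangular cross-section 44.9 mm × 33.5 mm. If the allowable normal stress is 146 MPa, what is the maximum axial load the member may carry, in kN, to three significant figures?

A = 1504 mm².
P_max = σ_allow · A = 146 · 1504 = 219600 N = 219.6 kN.

220 kN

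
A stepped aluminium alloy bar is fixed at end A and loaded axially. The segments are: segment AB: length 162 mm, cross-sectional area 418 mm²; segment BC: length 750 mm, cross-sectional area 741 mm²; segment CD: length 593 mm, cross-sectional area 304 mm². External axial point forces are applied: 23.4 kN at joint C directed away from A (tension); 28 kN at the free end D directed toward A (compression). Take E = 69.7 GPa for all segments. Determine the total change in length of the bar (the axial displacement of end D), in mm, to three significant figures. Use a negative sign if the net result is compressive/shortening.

-0.876 mm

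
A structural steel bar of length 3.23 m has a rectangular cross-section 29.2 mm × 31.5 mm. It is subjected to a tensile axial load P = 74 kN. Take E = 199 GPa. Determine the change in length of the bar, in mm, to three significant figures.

1.31 mm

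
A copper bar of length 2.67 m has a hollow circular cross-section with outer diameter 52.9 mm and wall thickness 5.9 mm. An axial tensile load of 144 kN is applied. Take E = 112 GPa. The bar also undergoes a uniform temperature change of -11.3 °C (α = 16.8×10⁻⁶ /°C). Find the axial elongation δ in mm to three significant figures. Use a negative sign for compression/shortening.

3.43 mm

A = 871.2 mm².
δ_mech = NL/(AE) = 144000·2670/(871.2·112000) = 3.941 mm.
δ_thermal = αLΔT = 16.8e-6·2670·-11.3 = -0.5069 mm.
δ = δ_mech + δ_thermal = 3.434 mm.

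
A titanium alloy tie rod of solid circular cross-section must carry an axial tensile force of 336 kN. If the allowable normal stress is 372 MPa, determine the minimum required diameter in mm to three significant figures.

Required area A ≥ P/σ_allow = 336000/372 = 903.2 mm².
For a solid circular section, d ≥ √(4A/π) = 33.91 mm.

33.9 mm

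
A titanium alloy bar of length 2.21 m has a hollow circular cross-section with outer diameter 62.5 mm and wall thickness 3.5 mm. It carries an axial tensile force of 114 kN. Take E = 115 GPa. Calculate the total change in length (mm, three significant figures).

3.38 mm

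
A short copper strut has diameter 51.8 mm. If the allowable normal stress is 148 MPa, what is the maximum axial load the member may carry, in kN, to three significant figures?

312 kN

A = 2107 mm².
P_max = σ_allow · A = 148 · 2107 = 311900 N = 311.9 kN.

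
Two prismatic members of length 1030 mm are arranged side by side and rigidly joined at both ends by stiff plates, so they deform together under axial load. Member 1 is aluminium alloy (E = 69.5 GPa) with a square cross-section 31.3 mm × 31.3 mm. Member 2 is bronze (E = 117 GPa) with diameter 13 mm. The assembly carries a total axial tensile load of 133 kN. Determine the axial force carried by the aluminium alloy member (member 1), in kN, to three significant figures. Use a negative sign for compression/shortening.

108 kN

A_1 = 979.7 mm².
A_2 = 132.7 mm².
Equal strain + equilibrium ⇒ each member carries load in proportion to AE: A₁E₁ = 68090000 N, A₂E₂ = 15530000 N, ΣAE = 83620000 N.
F₁ = P·A₁E₁/ΣAE = 133000·68090000/83620000 = 108300 N.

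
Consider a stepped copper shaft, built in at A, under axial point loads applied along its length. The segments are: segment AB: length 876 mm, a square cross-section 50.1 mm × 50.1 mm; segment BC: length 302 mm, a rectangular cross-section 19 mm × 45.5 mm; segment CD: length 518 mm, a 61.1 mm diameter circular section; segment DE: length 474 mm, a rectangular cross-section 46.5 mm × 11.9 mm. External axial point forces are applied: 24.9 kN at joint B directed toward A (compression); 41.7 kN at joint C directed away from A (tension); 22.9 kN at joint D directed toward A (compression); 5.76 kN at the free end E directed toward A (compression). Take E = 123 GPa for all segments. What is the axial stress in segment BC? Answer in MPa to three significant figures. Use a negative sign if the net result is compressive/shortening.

Internal axial forces (sectioning from the free end, tension +): N_DE = -5.76 kN, N_CD = -28.66 kN, N_BC = 13.04 kN, N_AB = -11.86 kN.
A_BC = 864.5 mm².
σ_BC = N_BC/A_BC = 13040/864.5 = 15.08 MPa.

15.1 MPa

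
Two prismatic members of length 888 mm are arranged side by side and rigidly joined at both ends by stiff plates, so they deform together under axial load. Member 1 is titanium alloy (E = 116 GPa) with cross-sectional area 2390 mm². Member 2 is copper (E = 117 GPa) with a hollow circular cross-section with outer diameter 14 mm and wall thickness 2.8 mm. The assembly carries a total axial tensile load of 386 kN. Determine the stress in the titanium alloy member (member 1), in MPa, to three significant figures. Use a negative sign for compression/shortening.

155 MPa

A_2 = 98.52 mm².
Equal strain + equilibrium ⇒ each member carries load in proportion to AE: A₁E₁ = 277200000 N, A₂E₂ = 11530000 N, ΣAE = 288800000 N.
σ₁ = P·E₁/ΣAE = 386000·116000/288800000 = 155.1 MPa.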